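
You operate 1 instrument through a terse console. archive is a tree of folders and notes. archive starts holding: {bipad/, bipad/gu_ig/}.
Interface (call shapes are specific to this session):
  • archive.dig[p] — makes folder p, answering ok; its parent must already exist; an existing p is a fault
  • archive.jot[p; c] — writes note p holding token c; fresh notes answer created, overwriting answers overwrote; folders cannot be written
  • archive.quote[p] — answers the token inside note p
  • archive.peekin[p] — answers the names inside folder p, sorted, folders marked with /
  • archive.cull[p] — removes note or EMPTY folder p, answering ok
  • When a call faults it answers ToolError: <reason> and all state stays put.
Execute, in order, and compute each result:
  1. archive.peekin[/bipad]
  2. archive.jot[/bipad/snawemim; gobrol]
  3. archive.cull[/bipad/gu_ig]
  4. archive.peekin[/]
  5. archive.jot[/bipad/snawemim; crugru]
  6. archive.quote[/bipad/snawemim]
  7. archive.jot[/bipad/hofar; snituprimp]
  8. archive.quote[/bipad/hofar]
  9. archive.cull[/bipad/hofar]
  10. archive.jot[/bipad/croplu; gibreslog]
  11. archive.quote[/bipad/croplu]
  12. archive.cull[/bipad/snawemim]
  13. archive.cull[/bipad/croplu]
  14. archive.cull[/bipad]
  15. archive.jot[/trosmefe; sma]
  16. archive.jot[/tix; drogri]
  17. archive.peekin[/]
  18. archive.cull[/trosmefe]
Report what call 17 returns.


Answer: [tix, trosmefe]

Derivation:
% archive.peekin /bipad
[out] [gu_ig/]
% archive.jot /bipad/snawemim gobrol
[out] created
% archive.cull /bipad/gu_ig
[out] ok
% archive.peekin /
[out] [bipad/]
% archive.jot /bipad/snawemim crugru
[out] overwrote
% archive.quote /bipad/snawemim
[out] crugru
% archive.jot /bipad/hofar snituprimp
[out] created
% archive.quote /bipad/hofar
[out] snituprimp
% archive.cull /bipad/hofar
[out] ok
% archive.jot /bipad/croplu gibreslog
[out] created
% archive.quote /bipad/croplu
[out] gibreslog
% archive.cull /bipad/snawemim
[out] ok
% archive.cull /bipad/croplu
[out] ok
% archive.cull /bipad
[out] ok
% archive.jot /trosmefe sma
[out] created
% archive.jot /tix drogri
[out] created
% archive.peekin /
[out] [tix, trosmefe]
% archive.cull /trosmefe
[out] ok


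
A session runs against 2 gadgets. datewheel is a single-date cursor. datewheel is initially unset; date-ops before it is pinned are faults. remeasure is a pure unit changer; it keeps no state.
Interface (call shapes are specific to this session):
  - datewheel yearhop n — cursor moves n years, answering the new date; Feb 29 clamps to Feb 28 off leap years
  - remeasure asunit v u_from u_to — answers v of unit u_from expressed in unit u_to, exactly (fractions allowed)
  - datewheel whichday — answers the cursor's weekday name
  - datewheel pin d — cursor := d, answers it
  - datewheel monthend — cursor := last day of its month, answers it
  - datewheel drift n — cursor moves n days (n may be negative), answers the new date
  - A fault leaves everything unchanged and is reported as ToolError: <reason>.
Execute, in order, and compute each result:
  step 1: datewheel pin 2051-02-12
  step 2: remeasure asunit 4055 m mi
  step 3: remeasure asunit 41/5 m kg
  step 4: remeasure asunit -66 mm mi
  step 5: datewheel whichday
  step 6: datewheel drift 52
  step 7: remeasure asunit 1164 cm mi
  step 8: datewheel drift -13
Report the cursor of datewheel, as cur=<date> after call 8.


Answer: cur=2051-03-23

Derivation:
→ datewheel pin(d=2051-02-12)
← 2051-02-12
→ remeasure asunit(v=4055, u_from=m, u_to=mi)
← 506875/201168
→ remeasure asunit(v=41/5, u_from=m, u_to=kg)
← ToolError: incompatible units
→ remeasure asunit(v=-66, u_from=mm, u_to=mi)
← -1/24384
→ datewheel whichday()
← Sunday
→ datewheel drift(n=52)
← 2051-04-05
→ remeasure asunit(v=1164, u_from=cm, u_to=mi)
← 485/67056
→ datewheel drift(n=-13)
← 2051-03-23


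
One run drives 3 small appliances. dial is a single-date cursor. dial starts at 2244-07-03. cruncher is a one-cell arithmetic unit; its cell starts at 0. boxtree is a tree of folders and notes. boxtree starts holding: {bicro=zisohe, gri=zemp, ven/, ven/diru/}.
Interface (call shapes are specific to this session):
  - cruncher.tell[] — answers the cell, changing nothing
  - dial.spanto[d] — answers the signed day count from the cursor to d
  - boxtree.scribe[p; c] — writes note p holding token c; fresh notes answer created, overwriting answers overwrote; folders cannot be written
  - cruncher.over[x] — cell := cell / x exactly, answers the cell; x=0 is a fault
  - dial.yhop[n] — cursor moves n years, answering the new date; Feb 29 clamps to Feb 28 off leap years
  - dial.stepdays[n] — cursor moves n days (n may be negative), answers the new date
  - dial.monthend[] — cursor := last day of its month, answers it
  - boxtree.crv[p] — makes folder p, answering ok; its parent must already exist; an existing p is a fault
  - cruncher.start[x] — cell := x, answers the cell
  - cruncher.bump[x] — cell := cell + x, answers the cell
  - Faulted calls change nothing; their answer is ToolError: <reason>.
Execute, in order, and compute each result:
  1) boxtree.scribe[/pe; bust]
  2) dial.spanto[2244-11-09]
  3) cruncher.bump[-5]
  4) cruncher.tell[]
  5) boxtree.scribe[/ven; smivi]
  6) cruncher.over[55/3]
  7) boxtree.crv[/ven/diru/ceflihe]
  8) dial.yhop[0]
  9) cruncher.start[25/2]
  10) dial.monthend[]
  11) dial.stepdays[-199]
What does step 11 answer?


Answer: 2244-01-14

Derivation:
Then boxtree.scribe passing p=/pe, c=bust: created.
I run dial.spanto passing d=2244-11-09, giving 129.
Invoking cruncher.bump passing x=-5, — result: -5.
I call cruncher.tell, giving -5.
Then boxtree.scribe passing p=/ven, c=smivi, giving ToolError: is a directory.
Then cruncher.over passing x=55/3, yielding -3/11.
Next I call boxtree.crv passing p=/ven/diru/ceflihe, — result: ok.
I run dial.yhop passing n=0, giving 2244-07-03.
I use cruncher.start passing x=25/2, and observe 25/2.
Next I call dial.monthend(), and observe 2244-07-31.
Then dial.stepdays passing n=-199, and observe 2244-01-14.


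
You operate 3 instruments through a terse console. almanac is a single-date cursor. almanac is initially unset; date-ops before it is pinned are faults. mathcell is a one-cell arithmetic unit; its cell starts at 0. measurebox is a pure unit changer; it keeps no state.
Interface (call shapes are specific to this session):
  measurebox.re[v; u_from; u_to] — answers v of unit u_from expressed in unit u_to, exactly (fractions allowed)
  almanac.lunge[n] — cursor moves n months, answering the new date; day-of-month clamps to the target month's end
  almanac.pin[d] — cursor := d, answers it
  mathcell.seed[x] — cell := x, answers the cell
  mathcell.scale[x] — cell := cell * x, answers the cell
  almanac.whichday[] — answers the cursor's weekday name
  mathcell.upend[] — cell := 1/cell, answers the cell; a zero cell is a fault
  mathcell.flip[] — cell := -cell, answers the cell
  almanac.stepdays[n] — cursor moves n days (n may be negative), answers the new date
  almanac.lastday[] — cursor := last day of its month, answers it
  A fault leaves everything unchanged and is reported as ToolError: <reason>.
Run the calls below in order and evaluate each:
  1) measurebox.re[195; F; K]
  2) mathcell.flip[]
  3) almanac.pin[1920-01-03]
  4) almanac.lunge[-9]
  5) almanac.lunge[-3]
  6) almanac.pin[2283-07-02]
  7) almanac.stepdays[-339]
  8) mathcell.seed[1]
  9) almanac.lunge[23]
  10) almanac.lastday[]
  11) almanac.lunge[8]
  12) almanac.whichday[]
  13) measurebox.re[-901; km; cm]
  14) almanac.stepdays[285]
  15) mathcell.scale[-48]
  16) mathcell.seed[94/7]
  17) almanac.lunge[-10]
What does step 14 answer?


[in] measurebox.re 195 F K
[out] 65467/180
[in] mathcell.flip
[out] 0
[in] almanac.pin 1920-01-03
[out] 1920-01-03
[in] almanac.lunge -9
[out] 1919-04-03
[in] almanac.lunge -3
[out] 1919-01-03
[in] almanac.pin 2283-07-02
[out] 2283-07-02
[in] almanac.stepdays -339
[out] 2282-07-28
[in] mathcell.seed 1
[out] 1
[in] almanac.lunge 23
[out] 2284-06-28
[in] almanac.lastday
[out] 2284-06-30
[in] almanac.lunge 8
[out] 2285-02-28
[in] almanac.whichday
[out] Saturday
[in] measurebox.re -901 km cm
[out] -90100000
[in] almanac.stepdays 285
[out] 2285-12-10
[in] mathcell.scale -48
[out] -48
[in] mathcell.seed 94/7
[out] 94/7
[in] almanac.lunge -10
[out] 2285-02-10

Answer: 2285-12-10


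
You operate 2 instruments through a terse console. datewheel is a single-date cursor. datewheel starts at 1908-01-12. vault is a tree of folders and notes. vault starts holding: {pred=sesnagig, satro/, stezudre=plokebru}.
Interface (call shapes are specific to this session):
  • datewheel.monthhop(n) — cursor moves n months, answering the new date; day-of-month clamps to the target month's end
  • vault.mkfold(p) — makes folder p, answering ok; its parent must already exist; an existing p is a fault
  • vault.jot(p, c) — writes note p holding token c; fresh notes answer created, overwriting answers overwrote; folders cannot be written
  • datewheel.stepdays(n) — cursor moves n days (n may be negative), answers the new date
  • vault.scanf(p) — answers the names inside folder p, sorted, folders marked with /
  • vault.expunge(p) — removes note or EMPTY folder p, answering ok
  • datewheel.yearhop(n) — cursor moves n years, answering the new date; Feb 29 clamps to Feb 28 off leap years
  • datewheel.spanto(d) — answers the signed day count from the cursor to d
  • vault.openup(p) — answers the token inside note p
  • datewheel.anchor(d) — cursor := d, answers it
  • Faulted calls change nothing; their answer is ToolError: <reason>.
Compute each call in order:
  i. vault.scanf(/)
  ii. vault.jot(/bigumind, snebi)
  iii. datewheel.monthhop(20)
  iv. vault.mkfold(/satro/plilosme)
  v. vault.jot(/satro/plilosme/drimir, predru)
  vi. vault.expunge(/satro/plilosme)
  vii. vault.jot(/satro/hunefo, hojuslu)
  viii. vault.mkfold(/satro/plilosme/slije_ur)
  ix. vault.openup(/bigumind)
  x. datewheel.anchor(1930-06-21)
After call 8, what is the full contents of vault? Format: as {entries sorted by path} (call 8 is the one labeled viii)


>> vault.scanf(p='/')
<< [pred, satro/, stezudre]
>> vault.jot(p='/bigumind', c='snebi')
<< created
>> datewheel.monthhop(n='20')
<< 1909-09-12
>> vault.mkfold(p='/satro/plilosme')
<< ok
>> vault.jot(p='/satro/plilosme/drimir', c='predru')
<< created
>> vault.expunge(p='/satro/plilosme')
<< ToolError: not empty
>> vault.jot(p='/satro/hunefo', c='hojuslu')
<< created
>> vault.mkfold(p='/satro/plilosme/slije_ur')
<< ok
>> vault.openup(p='/bigumind')
<< snebi
>> datewheel.anchor(d='1930-06-21')
<< 1930-06-21

Answer: {bigumind=snebi, pred=sesnagig, satro/, satro/hunefo=hojuslu, satro/plilosme/, satro/plilosme/drimir=predru, satro/plilosme/slije_ur/, stezudre=plokebru}


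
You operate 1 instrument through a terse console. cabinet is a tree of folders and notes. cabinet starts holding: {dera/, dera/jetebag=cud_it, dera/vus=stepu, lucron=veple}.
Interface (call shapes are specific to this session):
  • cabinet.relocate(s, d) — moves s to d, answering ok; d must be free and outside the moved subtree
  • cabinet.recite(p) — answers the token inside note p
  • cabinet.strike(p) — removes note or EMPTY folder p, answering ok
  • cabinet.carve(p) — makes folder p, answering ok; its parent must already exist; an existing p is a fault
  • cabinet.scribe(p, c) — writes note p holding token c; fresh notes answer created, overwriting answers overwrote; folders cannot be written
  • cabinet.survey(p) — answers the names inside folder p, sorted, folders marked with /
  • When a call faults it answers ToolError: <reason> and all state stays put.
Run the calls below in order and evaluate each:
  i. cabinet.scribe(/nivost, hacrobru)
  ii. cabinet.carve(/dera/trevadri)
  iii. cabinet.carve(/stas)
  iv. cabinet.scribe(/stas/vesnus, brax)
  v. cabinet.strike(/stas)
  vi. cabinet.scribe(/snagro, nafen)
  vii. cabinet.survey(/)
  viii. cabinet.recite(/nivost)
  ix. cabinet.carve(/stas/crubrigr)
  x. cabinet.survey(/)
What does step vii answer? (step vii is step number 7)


Answer: [dera/, lucron, nivost, snagro, stas/]

Derivation:
>>> scribe p: /nivost c: hacrobru
  created
>>> carve p: /dera/trevadri
  ok
>>> carve p: /stas
  ok
>>> scribe p: /stas/vesnus c: brax
  created
>>> strike p: /stas
  ToolError: not empty
>>> scribe p: /snagro c: nafen
  created
>>> survey p: /
  [dera/, lucron, nivost, snagro, stas/]
>>> recite p: /nivost
  hacrobru
>>> carve p: /stas/crubrigr
  ok
>>> survey p: /
  [dera/, lucron, nivost, snagro, stas/]


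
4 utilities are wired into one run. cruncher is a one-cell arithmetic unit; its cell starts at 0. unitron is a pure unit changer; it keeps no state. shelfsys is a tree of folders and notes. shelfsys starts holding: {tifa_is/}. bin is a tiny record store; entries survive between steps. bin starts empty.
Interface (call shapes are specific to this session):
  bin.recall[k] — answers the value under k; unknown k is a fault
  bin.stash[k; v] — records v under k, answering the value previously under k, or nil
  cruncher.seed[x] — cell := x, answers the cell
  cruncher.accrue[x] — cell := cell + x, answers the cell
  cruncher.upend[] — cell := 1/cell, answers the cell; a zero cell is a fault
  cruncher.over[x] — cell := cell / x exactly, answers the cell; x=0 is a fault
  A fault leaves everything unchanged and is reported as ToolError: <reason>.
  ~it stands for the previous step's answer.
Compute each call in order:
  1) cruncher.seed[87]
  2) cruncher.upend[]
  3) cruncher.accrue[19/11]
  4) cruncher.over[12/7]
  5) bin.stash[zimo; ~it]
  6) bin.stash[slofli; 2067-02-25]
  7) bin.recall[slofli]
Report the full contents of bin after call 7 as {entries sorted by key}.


Answer: {slofli=2067-02-25, zimo=2912/2871}

Derivation:
·→ cruncher.seed(87)
·← 87
·→ cruncher.upend()
·← 1/87
·→ cruncher.accrue(19/11)
·← 1664/957
·→ cruncher.over(12/7)
·← 2912/2871
·→ bin.stash(zimo, ~it)
·← nil
·→ bin.stash(slofli, 2067-02-25)
·← nil
·→ bin.recall(slofli)
·← 2067-02-25


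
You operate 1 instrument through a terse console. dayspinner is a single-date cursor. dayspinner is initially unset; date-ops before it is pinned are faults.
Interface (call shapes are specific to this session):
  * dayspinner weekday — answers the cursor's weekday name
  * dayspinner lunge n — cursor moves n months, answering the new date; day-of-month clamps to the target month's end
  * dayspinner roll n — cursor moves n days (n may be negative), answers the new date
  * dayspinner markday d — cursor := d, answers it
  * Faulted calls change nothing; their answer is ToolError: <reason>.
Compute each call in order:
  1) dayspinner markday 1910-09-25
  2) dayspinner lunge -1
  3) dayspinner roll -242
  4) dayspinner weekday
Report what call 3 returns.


% dayspinner markday(d→1910-09-25) ~> 1910-09-25
% dayspinner lunge(n→-1) ~> 1910-08-25
% dayspinner roll(n→-242) ~> 1909-12-26
% dayspinner weekday() ~> Sunday

Answer: 1909-12-26


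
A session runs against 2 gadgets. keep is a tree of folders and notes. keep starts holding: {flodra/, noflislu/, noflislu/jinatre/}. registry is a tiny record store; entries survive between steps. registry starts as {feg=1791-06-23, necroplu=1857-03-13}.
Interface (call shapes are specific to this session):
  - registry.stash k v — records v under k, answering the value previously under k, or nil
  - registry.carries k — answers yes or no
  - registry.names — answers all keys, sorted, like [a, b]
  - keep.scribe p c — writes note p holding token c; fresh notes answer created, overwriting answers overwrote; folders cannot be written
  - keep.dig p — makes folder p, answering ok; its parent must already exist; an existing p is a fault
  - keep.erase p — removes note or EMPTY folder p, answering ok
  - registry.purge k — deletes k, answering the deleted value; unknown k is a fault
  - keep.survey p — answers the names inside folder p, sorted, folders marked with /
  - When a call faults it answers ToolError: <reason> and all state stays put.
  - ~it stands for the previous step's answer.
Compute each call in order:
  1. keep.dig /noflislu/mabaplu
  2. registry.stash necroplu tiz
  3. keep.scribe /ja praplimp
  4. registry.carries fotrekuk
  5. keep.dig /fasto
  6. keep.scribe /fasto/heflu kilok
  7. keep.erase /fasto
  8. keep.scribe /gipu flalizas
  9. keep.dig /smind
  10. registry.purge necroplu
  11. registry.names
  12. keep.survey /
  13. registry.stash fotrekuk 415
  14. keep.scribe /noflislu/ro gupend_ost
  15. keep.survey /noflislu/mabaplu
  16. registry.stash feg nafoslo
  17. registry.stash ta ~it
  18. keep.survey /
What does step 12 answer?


Answer: [fasto/, flodra/, gipu, ja, noflislu/, smind/]

Derivation:
·→ dig(p=/noflislu/mabaplu)
·← ok
·→ stash(k=necroplu, v=tiz)
·← 1857-03-13
·→ scribe(p=/ja, c=praplimp)
·← created
·→ carries(k=fotrekuk)
·← no
·→ dig(p=/fasto)
·← ok
·→ scribe(p=/fasto/heflu, c=kilok)
·← created
·→ erase(p=/fasto)
·← ToolError: not empty
·→ scribe(p=/gipu, c=flalizas)
·← created
·→ dig(p=/smind)
·← ok
·→ purge(k=necroplu)
·← tiz
·→ names()
·← [feg]
·→ survey(p=/)
·← [fasto/, flodra/, gipu, ja, noflislu/, smind/]
·→ stash(k=fotrekuk, v=415)
·← nil
·→ scribe(p=/noflislu/ro, c=gupend_ost)
·← created
·→ survey(p=/noflislu/mabaplu)
·← []
·→ stash(k=feg, v=nafoslo)
·← 1791-06-23
·→ stash(k=ta, v=~it)
·← nil
·→ survey(p=/)
·← [fasto/, flodra/, gipu, ja, noflislu/, smind/]


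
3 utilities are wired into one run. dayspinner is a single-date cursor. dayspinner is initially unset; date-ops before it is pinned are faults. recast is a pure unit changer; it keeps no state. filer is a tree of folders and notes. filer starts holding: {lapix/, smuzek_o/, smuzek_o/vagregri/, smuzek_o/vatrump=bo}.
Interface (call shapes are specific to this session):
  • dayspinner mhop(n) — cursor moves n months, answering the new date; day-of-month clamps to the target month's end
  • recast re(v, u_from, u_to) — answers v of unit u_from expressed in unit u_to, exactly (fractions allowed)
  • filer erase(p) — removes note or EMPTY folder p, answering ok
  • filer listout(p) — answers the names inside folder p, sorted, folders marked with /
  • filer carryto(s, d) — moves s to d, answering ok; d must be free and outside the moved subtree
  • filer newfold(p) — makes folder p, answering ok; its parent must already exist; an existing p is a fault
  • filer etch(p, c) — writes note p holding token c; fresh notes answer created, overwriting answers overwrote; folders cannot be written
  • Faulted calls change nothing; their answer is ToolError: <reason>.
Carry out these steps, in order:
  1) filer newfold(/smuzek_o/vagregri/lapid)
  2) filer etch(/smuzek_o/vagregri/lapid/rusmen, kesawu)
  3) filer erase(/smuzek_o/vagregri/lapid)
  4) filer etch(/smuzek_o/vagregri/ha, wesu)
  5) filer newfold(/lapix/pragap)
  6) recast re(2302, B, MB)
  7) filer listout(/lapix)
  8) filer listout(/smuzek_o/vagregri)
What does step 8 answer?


Answer: [ha, lapid/]

Derivation:
Invoking filer newfold passing /smuzek_o/vagregri/lapid, and see ok.
Calling filer etch passing /smuzek_o/vagregri/lapid/rusmen, kesawu: created.
Next I call filer erase passing /smuzek_o/vagregri/lapid: ToolError: not empty.
I run filer etch passing /smuzek_o/vagregri/ha, wesu, — result: created.
I call filer newfold passing /lapix/pragap, and observe ok.
Calling recast re passing 2302, B, MB, and observe 1151/500000.
I invoke filer listout passing /lapix, → [pragap/].
Using filer listout passing /smuzek_o/vagregri, and see [ha, lapid/].


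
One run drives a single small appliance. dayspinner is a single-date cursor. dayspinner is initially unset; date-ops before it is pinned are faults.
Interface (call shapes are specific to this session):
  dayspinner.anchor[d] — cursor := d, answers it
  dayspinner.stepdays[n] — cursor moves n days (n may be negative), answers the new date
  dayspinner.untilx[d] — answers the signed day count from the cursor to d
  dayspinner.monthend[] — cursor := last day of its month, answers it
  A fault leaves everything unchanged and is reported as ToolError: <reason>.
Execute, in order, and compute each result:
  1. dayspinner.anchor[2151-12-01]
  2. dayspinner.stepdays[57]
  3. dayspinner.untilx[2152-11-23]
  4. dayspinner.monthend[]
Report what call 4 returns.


Answer: 2152-01-31

Derivation:
# 1. anchor(d=2151-12-01) : 2151-12-01
# 2. stepdays(n=57) : 2152-01-27
# 3. untilx(d=2152-11-23) : 301
# 4. monthend() : 2152-01-31


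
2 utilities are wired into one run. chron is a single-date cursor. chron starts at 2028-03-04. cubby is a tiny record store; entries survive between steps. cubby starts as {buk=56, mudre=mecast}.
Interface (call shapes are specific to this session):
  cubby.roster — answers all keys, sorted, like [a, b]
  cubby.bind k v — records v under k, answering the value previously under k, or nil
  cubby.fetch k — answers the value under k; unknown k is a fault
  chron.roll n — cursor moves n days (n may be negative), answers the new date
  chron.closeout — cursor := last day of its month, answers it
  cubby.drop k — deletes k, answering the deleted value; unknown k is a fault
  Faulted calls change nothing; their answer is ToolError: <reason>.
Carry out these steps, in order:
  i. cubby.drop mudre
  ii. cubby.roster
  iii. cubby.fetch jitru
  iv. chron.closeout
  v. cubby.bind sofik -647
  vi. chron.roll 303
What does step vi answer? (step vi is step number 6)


;; drop(k='mudre') => mecast
;; roster() => [buk]
;; fetch(k='jitru') => ToolError: no such key jitru
;; closeout() => 2028-03-31
;; bind(k='sofik', v='-647') => nil
;; roll(n='303') => 2029-01-28

Answer: 2029-01-28


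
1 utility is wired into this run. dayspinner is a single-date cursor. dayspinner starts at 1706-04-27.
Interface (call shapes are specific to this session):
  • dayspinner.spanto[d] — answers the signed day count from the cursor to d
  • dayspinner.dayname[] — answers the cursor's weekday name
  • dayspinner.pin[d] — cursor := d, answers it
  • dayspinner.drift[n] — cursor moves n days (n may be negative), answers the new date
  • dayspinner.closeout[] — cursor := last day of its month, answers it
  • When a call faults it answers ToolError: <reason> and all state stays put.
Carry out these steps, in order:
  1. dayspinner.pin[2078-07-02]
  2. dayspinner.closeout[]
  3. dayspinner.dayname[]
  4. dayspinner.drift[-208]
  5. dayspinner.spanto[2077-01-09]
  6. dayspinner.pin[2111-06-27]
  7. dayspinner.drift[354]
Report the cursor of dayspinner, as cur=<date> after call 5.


~$ pin d: 2078-07-02
[out] 2078-07-02
~$ closeout
[out] 2078-07-31
~$ dayname
[out] Sunday
~$ drift n: -208
[out] 2078-01-04
~$ spanto d: 2077-01-09
[out] -360
~$ pin d: 2111-06-27
[out] 2111-06-27
~$ drift n: 354
[out] 2112-06-15

Answer: cur=2078-01-04


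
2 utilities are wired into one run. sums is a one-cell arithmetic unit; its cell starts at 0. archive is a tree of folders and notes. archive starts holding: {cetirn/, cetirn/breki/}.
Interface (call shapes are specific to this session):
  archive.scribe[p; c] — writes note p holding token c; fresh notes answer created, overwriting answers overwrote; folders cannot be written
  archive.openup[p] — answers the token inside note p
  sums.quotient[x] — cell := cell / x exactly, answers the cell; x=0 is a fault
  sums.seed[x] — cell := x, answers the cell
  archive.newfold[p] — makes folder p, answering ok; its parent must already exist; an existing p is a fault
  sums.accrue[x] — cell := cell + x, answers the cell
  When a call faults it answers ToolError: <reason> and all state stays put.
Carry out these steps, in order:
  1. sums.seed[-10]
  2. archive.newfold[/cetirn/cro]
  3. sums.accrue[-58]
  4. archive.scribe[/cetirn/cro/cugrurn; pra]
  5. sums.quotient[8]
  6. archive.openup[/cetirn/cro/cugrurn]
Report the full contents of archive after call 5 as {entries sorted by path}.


>> sums.seed(x=-10)
<< -10
>> archive.newfold(p=/cetirn/cro)
<< ok
>> sums.accrue(x=-58)
<< -68
>> archive.scribe(p=/cetirn/cro/cugrurn, c=pra)
<< created
>> sums.quotient(x=8)
<< -17/2
>> archive.openup(p=/cetirn/cro/cugrurn)
<< pra

Answer: {cetirn/, cetirn/breki/, cetirn/cro/, cetirn/cro/cugrurn=pra}


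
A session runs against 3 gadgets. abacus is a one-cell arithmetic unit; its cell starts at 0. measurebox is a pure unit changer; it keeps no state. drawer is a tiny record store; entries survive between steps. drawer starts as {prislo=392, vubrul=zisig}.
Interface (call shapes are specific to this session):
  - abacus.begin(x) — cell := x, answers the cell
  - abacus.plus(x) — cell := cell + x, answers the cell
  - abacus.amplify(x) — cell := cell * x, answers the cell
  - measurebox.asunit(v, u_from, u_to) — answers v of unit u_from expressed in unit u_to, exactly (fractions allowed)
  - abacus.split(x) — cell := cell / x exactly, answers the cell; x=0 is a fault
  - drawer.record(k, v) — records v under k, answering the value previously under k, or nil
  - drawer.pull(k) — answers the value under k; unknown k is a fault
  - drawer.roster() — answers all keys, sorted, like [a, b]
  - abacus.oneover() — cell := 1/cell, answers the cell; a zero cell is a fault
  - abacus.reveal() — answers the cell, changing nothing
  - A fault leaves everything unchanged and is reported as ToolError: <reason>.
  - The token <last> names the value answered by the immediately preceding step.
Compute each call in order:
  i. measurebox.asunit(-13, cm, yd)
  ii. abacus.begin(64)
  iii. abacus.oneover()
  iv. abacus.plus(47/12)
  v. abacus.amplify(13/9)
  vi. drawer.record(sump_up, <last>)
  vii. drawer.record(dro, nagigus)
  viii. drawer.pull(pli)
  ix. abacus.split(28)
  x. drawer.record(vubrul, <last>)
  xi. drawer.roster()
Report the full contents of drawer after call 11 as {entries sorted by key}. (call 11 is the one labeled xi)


-- 1. measurebox.asunit(v='-13', u_from='cm', u_to='yd') : -325/2286
-- 2. abacus.begin(x='64') : 64
-- 3. abacus.oneover() : 1/64
-- 4. abacus.plus(x='47/12') : 755/192
-- 5. abacus.amplify(x='13/9') : 9815/1728
-- 6. drawer.record(k='sump_up', v='<last>') : nil
-- 7. drawer.record(k='dro', v='nagigus') : nil
-- 8. drawer.pull(k='pli') : ToolError: no such key pli
-- 9. abacus.split(x='28') : 9815/48384
-- 10. drawer.record(k='vubrul', v='<last>') : zisig
-- 11. drawer.roster() : [dro, prislo, sump_up, vubrul]

Answer: {dro=nagigus, prislo=392, sump_up=9815/1728, vubrul=9815/48384}


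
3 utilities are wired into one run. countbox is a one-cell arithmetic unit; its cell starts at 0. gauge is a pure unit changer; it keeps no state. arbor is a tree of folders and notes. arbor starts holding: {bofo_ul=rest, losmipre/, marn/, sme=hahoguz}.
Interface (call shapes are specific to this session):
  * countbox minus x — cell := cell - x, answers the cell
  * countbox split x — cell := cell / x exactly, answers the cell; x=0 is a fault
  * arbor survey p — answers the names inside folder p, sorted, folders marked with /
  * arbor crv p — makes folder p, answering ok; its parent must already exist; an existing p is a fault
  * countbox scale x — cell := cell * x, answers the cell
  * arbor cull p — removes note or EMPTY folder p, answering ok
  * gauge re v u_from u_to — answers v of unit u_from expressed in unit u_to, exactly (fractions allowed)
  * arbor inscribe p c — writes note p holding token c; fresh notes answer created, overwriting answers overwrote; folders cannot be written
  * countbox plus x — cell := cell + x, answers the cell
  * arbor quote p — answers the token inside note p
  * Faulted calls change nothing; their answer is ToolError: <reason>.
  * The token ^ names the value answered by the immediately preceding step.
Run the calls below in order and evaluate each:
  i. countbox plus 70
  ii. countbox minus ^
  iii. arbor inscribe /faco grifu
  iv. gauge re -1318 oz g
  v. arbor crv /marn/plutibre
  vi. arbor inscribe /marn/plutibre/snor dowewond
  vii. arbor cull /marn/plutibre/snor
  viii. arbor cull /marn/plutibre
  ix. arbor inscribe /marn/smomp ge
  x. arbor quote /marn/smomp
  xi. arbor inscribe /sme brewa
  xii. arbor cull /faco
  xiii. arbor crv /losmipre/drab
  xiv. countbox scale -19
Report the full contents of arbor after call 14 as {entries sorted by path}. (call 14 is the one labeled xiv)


→ countbox plus(x→70)
← 70
→ countbox minus(x→^)
← 0
→ arbor inscribe(p→/faco, c→grifu)
← created
→ gauge re(v→-1318, u_from→oz, u_to→g)
← -29891737183/800000
→ arbor crv(p→/marn/plutibre)
← ok
→ arbor inscribe(p→/marn/plutibre/snor, c→dowewond)
← created
→ arbor cull(p→/marn/plutibre/snor)
← ok
→ arbor cull(p→/marn/plutibre)
← ok
→ arbor inscribe(p→/marn/smomp, c→ge)
← created
→ arbor quote(p→/marn/smomp)
← ge
→ arbor inscribe(p→/sme, c→brewa)
← overwrote
→ arbor cull(p→/faco)
← ok
→ arbor crv(p→/losmipre/drab)
← ok
→ countbox scale(x→-19)
← 0

Answer: {bofo_ul=rest, losmipre/, losmipre/drab/, marn/, marn/smomp=ge, sme=brewa}


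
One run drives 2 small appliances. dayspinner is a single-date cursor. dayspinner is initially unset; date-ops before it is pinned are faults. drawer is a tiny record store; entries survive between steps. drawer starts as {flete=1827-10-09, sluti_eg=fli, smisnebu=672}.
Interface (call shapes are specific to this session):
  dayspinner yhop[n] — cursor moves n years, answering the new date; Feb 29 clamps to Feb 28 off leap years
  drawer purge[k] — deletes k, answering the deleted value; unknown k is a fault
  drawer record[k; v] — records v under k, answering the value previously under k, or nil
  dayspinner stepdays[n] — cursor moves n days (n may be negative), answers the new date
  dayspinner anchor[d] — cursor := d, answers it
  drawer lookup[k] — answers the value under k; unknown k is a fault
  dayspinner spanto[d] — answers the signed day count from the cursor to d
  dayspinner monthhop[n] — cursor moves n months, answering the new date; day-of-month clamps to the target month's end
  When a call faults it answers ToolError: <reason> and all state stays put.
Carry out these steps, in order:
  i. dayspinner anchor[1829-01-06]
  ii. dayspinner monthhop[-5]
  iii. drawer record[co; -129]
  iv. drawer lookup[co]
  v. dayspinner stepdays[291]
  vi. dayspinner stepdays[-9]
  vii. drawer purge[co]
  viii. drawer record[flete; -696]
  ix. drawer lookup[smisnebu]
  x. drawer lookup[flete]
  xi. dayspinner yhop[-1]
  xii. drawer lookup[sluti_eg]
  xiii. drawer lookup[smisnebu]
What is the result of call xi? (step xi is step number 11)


I try dayspinner anchor with 1829-01-06, and observe 1829-01-06.
Then dayspinner monthhop with -5, yielding 1828-08-06.
I run drawer record with co, -129, giving nil.
Invoking drawer lookup with co, and get -129.
Next I call dayspinner stepdays with 291, and observe 1829-05-24.
I use dayspinner stepdays with -9, and see 1829-05-15.
Invoking drawer purge with co, yielding -129.
I call drawer record with flete, -696, yielding 1827-10-09.
I use drawer lookup with smisnebu, and get 672.
I call drawer lookup with flete: -696.
I invoke dayspinner yhop with -1, and get 1828-05-15.
I invoke drawer lookup with sluti_eg, giving fli.
I use drawer lookup with smisnebu, and get 672.

Answer: 1828-05-15


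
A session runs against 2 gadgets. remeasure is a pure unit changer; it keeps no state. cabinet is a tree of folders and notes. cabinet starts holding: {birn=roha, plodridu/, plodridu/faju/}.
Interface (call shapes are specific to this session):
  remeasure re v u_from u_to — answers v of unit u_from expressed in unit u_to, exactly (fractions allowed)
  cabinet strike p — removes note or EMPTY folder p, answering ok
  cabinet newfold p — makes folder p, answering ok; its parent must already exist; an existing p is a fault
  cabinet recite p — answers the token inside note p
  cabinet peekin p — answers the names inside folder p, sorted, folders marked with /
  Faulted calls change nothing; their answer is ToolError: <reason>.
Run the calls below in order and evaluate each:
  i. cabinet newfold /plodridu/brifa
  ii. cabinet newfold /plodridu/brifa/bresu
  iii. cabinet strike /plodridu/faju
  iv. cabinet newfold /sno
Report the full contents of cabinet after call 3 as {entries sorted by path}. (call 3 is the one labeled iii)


[in] cabinet newfold p: /plodridu/brifa
  ok
[in] cabinet newfold p: /plodridu/brifa/bresu
  ok
[in] cabinet strike p: /plodridu/faju
  ok
[in] cabinet newfold p: /sno
  ok

Answer: {birn=roha, plodridu/, plodridu/brifa/, plodridu/brifa/bresu/}


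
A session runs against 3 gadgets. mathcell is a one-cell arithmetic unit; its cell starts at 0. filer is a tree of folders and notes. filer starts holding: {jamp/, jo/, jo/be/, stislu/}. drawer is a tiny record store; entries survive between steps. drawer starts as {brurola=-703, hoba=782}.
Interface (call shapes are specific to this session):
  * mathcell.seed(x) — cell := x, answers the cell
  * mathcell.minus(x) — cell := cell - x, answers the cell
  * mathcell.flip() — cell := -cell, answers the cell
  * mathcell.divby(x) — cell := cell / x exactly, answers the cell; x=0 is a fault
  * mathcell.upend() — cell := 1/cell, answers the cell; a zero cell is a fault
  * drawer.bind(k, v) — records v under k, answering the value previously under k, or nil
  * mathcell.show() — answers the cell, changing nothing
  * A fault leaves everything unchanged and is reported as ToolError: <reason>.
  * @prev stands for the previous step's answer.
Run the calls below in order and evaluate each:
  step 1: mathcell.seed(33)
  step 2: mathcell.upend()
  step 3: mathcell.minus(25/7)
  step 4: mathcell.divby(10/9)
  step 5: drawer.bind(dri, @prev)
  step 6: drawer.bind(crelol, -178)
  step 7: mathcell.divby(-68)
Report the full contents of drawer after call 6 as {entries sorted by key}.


Step: mathcell.seed[x: 33]
Result: 33
Step: mathcell.upend[]
Result: 1/33
Step: mathcell.minus[x: 25/7]
Result: -818/231
Step: mathcell.divby[x: 10/9]
Result: -1227/385
Step: drawer.bind[k: dri; v: @prev]
Result: nil
Step: drawer.bind[k: crelol; v: -178]
Result: nil
Step: mathcell.divby[x: -68]
Result: 1227/26180

Answer: {brurola=-703, crelol=-178, dri=-1227/385, hoba=782}


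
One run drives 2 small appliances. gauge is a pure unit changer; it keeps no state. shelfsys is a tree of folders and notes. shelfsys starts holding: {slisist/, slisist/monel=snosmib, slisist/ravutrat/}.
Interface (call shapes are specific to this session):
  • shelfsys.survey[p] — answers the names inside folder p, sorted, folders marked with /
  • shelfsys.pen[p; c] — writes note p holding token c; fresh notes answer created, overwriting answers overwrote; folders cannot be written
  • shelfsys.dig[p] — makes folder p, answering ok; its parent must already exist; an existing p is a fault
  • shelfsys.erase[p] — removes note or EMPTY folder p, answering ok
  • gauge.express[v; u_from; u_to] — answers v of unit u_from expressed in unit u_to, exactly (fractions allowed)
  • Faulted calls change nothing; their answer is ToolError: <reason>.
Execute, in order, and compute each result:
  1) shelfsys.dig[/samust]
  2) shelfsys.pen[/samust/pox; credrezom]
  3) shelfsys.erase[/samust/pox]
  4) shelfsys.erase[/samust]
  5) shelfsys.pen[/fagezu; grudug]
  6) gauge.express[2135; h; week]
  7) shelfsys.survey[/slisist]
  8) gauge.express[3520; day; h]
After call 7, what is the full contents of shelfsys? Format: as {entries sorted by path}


Answer: {fagezu=grudug, slisist/, slisist/monel=snosmib, slisist/ravutrat/}

Derivation:
> shelfsys.dig p: /samust
  ok
> shelfsys.pen p: /samust/pox c: credrezom
  created
> shelfsys.erase p: /samust/pox
  ok
> shelfsys.erase p: /samust
  ok
> shelfsys.pen p: /fagezu c: grudug
  created
> gauge.express v: 2135 u_from: h u_to: week
  305/24
> shelfsys.survey p: /slisist
  [monel, ravutrat/]
> gauge.express v: 3520 u_from: day u_to: h
  84480


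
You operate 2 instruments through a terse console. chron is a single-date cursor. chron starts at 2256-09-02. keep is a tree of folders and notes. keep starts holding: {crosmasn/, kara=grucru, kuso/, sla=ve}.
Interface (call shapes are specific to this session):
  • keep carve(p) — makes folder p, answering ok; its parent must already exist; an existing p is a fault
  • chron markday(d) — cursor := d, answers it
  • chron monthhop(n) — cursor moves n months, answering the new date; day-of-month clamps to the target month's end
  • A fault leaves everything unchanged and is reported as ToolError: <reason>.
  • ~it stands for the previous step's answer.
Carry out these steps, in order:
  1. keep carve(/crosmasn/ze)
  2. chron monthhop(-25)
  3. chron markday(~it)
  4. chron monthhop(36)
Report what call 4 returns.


Answer: 2257-08-02

Derivation:
// keep carve(p='/crosmasn/ze') ~> ok
// chron monthhop(n='-25') ~> 2254-08-02
// chron markday(d='~it') ~> 2254-08-02
// chron monthhop(n='36') ~> 2257-08-02


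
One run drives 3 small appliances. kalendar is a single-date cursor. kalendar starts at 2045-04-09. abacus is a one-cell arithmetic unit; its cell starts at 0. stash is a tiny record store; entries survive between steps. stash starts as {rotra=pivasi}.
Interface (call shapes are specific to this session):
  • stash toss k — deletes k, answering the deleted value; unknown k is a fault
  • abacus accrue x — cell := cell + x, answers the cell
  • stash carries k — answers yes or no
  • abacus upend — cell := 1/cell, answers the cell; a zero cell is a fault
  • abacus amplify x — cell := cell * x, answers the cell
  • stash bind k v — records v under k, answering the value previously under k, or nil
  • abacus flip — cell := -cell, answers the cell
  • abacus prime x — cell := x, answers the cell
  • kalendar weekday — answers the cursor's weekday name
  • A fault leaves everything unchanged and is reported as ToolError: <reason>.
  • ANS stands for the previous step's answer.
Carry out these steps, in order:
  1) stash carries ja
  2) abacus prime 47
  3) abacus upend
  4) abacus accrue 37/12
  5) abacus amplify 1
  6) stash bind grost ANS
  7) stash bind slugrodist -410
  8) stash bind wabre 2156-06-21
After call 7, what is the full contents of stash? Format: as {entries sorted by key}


Answer: {grost=1751/564, rotra=pivasi, slugrodist=-410}

Derivation:
Now I run stash carries with k=ja, → no.
Invoking abacus prime with x=47, yielding 47.
Calling abacus upend(): 1/47.
I invoke abacus accrue with x=37/12, and observe 1751/564.
Using abacus amplify with x=1, and see 1751/564.
I call stash bind with k=grost, v=ANS, giving nil.
Now I run stash bind with k=slugrodist, v=-410, giving nil.
Now I run stash bind with k=wabre, v=2156-06-21, which returns nil.


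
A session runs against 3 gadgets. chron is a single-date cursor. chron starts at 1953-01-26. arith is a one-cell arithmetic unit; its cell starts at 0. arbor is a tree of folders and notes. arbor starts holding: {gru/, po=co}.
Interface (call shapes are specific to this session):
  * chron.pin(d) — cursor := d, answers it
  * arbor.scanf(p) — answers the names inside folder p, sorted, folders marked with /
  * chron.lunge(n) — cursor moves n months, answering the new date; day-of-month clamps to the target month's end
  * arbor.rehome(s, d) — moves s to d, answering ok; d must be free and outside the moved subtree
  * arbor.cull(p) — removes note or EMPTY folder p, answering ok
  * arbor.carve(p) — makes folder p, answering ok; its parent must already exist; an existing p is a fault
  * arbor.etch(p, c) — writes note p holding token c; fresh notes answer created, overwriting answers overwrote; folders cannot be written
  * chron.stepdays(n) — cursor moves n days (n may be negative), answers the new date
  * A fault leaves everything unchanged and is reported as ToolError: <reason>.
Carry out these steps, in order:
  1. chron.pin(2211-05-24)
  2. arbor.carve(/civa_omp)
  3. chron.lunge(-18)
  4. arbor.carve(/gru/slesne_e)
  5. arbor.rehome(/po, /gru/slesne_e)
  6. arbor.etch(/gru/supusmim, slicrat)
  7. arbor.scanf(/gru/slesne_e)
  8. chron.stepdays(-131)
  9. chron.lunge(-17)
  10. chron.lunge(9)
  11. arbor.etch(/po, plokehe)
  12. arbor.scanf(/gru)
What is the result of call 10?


Answer: 2208-11-16

Derivation:
;; 1. chron.pin(d=2211-05-24) : 2211-05-24
;; 2. arbor.carve(p=/civa_omp) : ok
;; 3. chron.lunge(n=-18) : 2209-11-24
;; 4. arbor.carve(p=/gru/slesne_e) : ok
;; 5. arbor.rehome(s=/po, d=/gru/slesne_e) : ToolError: exists
;; 6. arbor.etch(p=/gru/supusmim, c=slicrat) : created
;; 7. arbor.scanf(p=/gru/slesne_e) : []
;; 8. chron.stepdays(n=-131) : 2209-07-16
;; 9. chron.lunge(n=-17) : 2208-02-16
;; 10. chron.lunge(n=9) : 2208-11-16
;; 11. arbor.etch(p=/po, c=plokehe) : overwrote
;; 12. arbor.scanf(p=/gru) : [slesne_e/, supusmim]
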